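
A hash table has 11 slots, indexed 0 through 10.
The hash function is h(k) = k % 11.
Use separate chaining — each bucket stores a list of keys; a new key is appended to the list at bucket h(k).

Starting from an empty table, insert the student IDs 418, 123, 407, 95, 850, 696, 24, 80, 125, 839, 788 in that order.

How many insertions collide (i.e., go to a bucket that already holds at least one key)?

418 -> bucket 0
123 -> bucket 2
407 -> bucket 0 (collision)
95 -> bucket 7
850 -> bucket 3
696 -> bucket 3 (collision)
24 -> bucket 2 (collision)
80 -> bucket 3 (collision)
125 -> bucket 4
839 -> bucket 3 (collision)
788 -> bucket 7 (collision)
Final buckets:
0: 418 -> 407
1: -
2: 123 -> 24
3: 850 -> 696 -> 80 -> 839
4: 125
5: -
6: -
7: 95 -> 788
8: -
9: -
10: -

6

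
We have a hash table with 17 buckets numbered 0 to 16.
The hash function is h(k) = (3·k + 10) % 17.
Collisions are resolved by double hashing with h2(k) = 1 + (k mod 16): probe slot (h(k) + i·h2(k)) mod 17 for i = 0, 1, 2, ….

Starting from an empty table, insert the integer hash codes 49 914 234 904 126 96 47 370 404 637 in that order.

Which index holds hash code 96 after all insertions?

49: h=4 → slot 4
914: h=15 → slot 15
234: h=15, h2=11, probe 15,9 → slot 9
904: h=2 → slot 2
126: h=14 → slot 14
96: h=9, h2=1, probe 9,10 → slot 10
47: h=15, h2=16, probe 15,14,13 → slot 13
370: h=15, h2=3, probe 15,1 → slot 1
404: h=15, h2=5, probe 15,3 → slot 3
637: h=0 → slot 0
Table: [637, 370, 904, 404, 49, ∅, ∅, ∅, ∅, 234, 96, ∅, ∅, 47, 126, 914, ∅]

10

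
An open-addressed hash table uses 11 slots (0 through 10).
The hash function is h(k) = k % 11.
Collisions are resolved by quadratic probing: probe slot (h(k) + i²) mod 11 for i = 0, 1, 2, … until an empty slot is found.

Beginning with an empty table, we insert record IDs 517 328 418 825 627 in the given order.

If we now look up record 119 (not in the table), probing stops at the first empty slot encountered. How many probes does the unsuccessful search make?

2

Insert 517: h=0, slot 0 empty → index 0.
Insert 328: h=9, slot 9 empty → index 9.
Insert 418: h=0, slot 0 occupied → index 1.
Insert 825: h=0, slots 0,1 occupied → index 4.
Insert 627: h=0, slots 0,1,4,9 occupied → index 5.
Table: [517, 418, ∅, ∅, 825, 627, ∅, ∅, ∅, 328, ∅]
Lookup 119: h=9, probe 9,10 → slot 10 empty, not found.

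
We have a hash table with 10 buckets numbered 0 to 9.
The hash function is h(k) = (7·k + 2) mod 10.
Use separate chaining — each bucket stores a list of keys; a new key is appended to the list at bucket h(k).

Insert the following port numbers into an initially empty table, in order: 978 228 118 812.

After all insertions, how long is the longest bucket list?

Insert 978: h=8, bucket 8 empty -> new chain.
Insert 228: h=8, bucket 8 nonempty -> append to chain.
Insert 118: h=8, bucket 8 nonempty -> append to chain.
Insert 812: h=6, bucket 6 empty -> new chain.
Final buckets:
0: —
1: —
2: —
3: —
4: —
5: —
6: 812
7: —
8: 978 -> 228 -> 118
9: —

3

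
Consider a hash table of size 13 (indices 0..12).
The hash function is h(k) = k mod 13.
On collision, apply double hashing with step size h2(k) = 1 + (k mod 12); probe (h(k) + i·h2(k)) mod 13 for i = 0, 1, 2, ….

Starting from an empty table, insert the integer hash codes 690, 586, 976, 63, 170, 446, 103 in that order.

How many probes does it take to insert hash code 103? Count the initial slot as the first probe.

3

690 hashes to 1; slot 1 is free → place at 1.
586 hashes to 1, h2=11; 1 taken → place at 12.
976 hashes to 1, h2=5; 1 taken → place at 6.
63 hashes to 11; slot 11 is free → place at 11.
170 hashes to 1, h2=3; 1 taken → place at 4.
446 hashes to 4, h2=3; 4 taken → place at 7.
103 hashes to 12, h2=8; 12,7 taken → place at 2.
Table: [-, 690, 103, -, 170, -, 976, 446, -, -, -, 63, 586]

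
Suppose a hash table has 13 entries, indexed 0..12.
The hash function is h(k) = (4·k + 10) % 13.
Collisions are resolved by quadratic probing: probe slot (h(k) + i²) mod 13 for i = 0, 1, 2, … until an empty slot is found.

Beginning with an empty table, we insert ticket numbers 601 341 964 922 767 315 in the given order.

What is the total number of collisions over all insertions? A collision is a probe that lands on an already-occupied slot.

601: h=9 → slot 9
341: h=9, probe 9,10 → slot 10
964: h=5 → slot 5
922: h=6 → slot 6
767: h=10, probe 10,11 → slot 11
315: h=9, probe 9,10,0 → slot 0
Table: [315, ∅, ∅, ∅, ∅, 964, 922, ∅, ∅, 601, 341, 767, ∅]

4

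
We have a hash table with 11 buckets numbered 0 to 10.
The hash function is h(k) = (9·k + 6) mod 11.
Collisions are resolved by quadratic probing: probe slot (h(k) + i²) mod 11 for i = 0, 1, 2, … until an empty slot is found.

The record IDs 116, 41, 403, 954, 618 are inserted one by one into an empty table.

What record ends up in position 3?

403

116 hashes to 5; slot 5 is free -> place at 5.
41 hashes to 1; slot 1 is free -> place at 1.
403 hashes to 3; slot 3 is free -> place at 3.
954 hashes to 1; 1 taken -> place at 2.
618 hashes to 2; 2,3 taken -> place at 6.
Table: [-, 41, 954, 403, -, 116, 618, -, -, -, -]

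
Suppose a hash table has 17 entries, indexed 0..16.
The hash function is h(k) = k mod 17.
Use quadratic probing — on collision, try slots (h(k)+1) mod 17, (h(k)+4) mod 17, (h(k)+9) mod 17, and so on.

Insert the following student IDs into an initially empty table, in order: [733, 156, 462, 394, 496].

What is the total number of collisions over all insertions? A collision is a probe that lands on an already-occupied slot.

Insert 733: h=2, slot 2 empty -> index 2.
Insert 156: h=3, slot 3 empty -> index 3.
Insert 462: h=3, slot 3 occupied -> index 4.
Insert 394: h=3, slots 3,4 occupied -> index 7.
Insert 496: h=3, slots 3,4,7 occupied -> index 12.
Table: [., ., 733, 156, 462, ., ., 394, ., ., ., ., 496, ., ., ., .]

6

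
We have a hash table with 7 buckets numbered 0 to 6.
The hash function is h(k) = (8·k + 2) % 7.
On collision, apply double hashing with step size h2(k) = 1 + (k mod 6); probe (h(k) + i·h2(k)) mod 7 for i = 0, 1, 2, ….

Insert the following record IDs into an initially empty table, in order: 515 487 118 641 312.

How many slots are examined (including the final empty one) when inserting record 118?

Insert 515: h=6, slot 6 empty -> index 6.
Insert 487: h=6, h2=2, slot 6 occupied -> index 1.
Insert 118: h=1, h2=5, slots 1,6 occupied -> index 4.
Insert 641: h=6, h2=6, slot 6 occupied -> index 5.
Insert 312: h=6, h2=1, slot 6 occupied -> index 0.
Table: [312, 487, —, —, 118, 641, 515]

3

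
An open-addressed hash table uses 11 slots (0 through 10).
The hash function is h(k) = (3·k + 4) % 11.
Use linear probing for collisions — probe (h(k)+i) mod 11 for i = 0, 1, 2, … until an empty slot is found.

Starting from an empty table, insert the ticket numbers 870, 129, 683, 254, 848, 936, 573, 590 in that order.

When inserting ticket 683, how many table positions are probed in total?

2

870 hashes to 7; slot 7 is free → place at 7.
129 hashes to 6; slot 6 is free → place at 6.
683 hashes to 7; 7 taken → place at 8.
254 hashes to 7; 7,8 taken → place at 9.
848 hashes to 7; 7,8,9 taken → place at 10.
936 hashes to 7; 7,8,9,10 taken → place at 0.
573 hashes to 7; 7,8,9,10,0 taken → place at 1.
590 hashes to 3; slot 3 is free → place at 3.
Table: [936, 573, ., 590, ., ., 129, 870, 683, 254, 848]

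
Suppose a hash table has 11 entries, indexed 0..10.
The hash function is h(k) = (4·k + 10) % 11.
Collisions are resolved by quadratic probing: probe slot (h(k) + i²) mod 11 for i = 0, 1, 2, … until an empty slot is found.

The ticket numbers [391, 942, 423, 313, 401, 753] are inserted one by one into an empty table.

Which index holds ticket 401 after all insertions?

6

391 hashes to 1; slot 1 is free → place at 1.
942 hashes to 5; slot 5 is free → place at 5.
423 hashes to 8; slot 8 is free → place at 8.
313 hashes to 8; 8 taken → place at 9.
401 hashes to 8; 8,9,1 taken → place at 6.
753 hashes to 8; 8,9,1,6 taken → place at 2.
Table: [-, 391, 753, -, -, 942, 401, -, 423, 313, -]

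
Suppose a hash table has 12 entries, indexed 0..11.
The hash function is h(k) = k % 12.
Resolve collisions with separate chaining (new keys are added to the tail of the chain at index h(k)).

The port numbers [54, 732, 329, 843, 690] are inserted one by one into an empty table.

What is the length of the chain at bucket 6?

Insert 54: h=6, bucket 6 empty → new chain.
Insert 732: h=0, bucket 0 empty → new chain.
Insert 329: h=5, bucket 5 empty → new chain.
Insert 843: h=3, bucket 3 empty → new chain.
Insert 690: h=6, bucket 6 nonempty → append to chain.
Final buckets:
0: 732
1: —
2: —
3: 843
4: —
5: 329
6: 54 -> 690
7: —
8: —
9: —
10: —
11: —

2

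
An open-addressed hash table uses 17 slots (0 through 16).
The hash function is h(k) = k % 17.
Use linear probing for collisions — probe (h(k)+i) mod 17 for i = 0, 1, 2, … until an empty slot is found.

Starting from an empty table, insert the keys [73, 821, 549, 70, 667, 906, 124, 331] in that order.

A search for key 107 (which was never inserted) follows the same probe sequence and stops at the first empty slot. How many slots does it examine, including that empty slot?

7

73: h=5 -> slot 5
821: h=5, probe 5,6 -> slot 6
549: h=5, probe 5,6,7 -> slot 7
70: h=2 -> slot 2
667: h=4 -> slot 4
906: h=5, probe 5,6,7,8 -> slot 8
124: h=5, probe 5,6,7,8,9 -> slot 9
331: h=8, probe 8,9,10 -> slot 10
Table: [_, _, 70, _, 667, 73, 821, 549, 906, 124, 331, _, _, _, _, _, _]
Lookup 107: h=5, probe 5,6,7,8,9,10,11 → slot 11 empty, not found.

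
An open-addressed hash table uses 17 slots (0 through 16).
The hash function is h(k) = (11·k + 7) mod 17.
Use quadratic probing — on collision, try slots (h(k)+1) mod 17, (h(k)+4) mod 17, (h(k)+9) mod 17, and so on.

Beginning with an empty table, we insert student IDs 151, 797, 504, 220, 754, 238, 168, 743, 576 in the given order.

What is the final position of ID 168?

6

Insert 151: h=2, slot 2 empty -> index 2.
Insert 797: h=2, slot 2 occupied -> index 3.
Insert 504: h=9, slot 9 empty -> index 9.
Insert 220: h=13, slot 13 empty -> index 13.
Insert 754: h=5, slot 5 empty -> index 5.
Insert 238: h=7, slot 7 empty -> index 7.
Insert 168: h=2, slots 2,3 occupied -> index 6.
Insert 743: h=3, slot 3 occupied -> index 4.
Insert 576: h=2, slots 2,3,6 occupied -> index 11.
Table: [-, -, 151, 797, 743, 754, 168, 238, -, 504, -, 576, -, 220, -, -, -]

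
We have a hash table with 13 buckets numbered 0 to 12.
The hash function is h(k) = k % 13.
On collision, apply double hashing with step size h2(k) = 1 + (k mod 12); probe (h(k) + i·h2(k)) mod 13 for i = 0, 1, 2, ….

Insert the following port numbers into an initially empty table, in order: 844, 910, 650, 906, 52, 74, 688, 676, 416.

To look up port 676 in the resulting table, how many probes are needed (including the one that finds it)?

3

Insert 844: h=12, slot 12 empty => index 12.
Insert 910: h=0, slot 0 empty => index 0.
Insert 650: h=0, h2=3, slot 0 occupied => index 3.
Insert 906: h=9, slot 9 empty => index 9.
Insert 52: h=0, h2=5, slot 0 occupied => index 5.
Insert 74: h=9, h2=3, slots 9,12 occupied => index 2.
Insert 688: h=12, h2=5, slot 12 occupied => index 4.
Insert 676: h=0, h2=5, slots 0,5 occupied => index 10.
Insert 416: h=0, h2=9, slots 0,9,5 occupied => index 1.
Table: [910, 416, 74, 650, 688, 52, -, -, -, 906, 676, -, 844]
Lookup 676: h=0, h2=5, probe 0,5,10 → found at 10.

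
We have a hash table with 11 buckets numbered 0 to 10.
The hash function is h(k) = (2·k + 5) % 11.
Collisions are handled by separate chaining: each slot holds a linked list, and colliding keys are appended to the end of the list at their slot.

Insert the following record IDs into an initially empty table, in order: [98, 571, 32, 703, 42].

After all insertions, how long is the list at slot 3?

4

Insert 98: h=3, bucket 3 empty -> new chain.
Insert 571: h=3, bucket 3 nonempty -> append to chain.
Insert 32: h=3, bucket 3 nonempty -> append to chain.
Insert 703: h=3, bucket 3 nonempty -> append to chain.
Insert 42: h=1, bucket 1 empty -> new chain.
Final buckets:
0: .
1: 42
2: .
3: 98 -> 571 -> 32 -> 703
4: .
5: .
6: .
7: .
8: .
9: .
10: .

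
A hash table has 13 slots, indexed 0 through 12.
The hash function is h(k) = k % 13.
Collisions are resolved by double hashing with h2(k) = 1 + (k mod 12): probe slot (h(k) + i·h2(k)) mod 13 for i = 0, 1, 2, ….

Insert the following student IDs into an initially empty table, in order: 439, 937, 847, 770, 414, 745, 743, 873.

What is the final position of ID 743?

0

439 hashes to 10; slot 10 is free => place at 10.
937 hashes to 1; slot 1 is free => place at 1.
847 hashes to 2; slot 2 is free => place at 2.
770 hashes to 3; slot 3 is free => place at 3.
414 hashes to 11; slot 11 is free => place at 11.
745 hashes to 4; slot 4 is free => place at 4.
743 hashes to 2, h2=12; 2,1 taken => place at 0.
873 hashes to 2, h2=10; 2 taken => place at 12.
Table: [743, 937, 847, 770, 745, ., ., ., ., ., 439, 414, 873]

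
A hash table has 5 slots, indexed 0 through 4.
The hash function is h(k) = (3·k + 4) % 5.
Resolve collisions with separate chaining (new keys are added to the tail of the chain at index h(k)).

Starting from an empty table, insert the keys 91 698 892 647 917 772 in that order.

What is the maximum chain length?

91 → bucket 2
698 → bucket 3
892 → bucket 0
647 → bucket 0 (collision)
917 → bucket 0 (collision)
772 → bucket 0 (collision)
Final buckets:
0: 892 -> 647 -> 917 -> 772
1: .
2: 91
3: 698
4: .

4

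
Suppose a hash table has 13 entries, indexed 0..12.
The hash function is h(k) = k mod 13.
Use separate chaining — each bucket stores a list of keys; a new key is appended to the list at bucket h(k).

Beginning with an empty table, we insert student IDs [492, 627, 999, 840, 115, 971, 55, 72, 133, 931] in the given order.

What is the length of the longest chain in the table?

Insert 492: h=11, bucket 11 empty → new chain.
Insert 627: h=3, bucket 3 empty → new chain.
Insert 999: h=11, bucket 11 nonempty → append to chain.
Insert 840: h=8, bucket 8 empty → new chain.
Insert 115: h=11, bucket 11 nonempty → append to chain.
Insert 971: h=9, bucket 9 empty → new chain.
Insert 55: h=3, bucket 3 nonempty → append to chain.
Insert 72: h=7, bucket 7 empty → new chain.
Insert 133: h=3, bucket 3 nonempty → append to chain.
Insert 931: h=8, bucket 8 nonempty → append to chain.
Final buckets:
0: _
1: _
2: _
3: 627 -> 55 -> 133
4: _
5: _
6: _
7: 72
8: 840 -> 931
9: 971
10: _
11: 492 -> 999 -> 115
12: _

3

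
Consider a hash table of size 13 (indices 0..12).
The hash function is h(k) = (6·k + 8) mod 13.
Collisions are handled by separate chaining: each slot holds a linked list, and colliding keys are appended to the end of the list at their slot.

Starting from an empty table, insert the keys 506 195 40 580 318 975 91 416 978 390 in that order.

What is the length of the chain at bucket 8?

Insert 506: h=2, bucket 2 empty → new chain.
Insert 195: h=8, bucket 8 empty → new chain.
Insert 40: h=1, bucket 1 empty → new chain.
Insert 580: h=4, bucket 4 empty → new chain.
Insert 318: h=5, bucket 5 empty → new chain.
Insert 975: h=8, bucket 8 nonempty → append to chain.
Insert 91: h=8, bucket 8 nonempty → append to chain.
Insert 416: h=8, bucket 8 nonempty → append to chain.
Insert 978: h=0, bucket 0 empty → new chain.
Insert 390: h=8, bucket 8 nonempty → append to chain.
Final buckets:
0: 978
1: 40
2: 506
3: -
4: 580
5: 318
6: -
7: -
8: 195 -> 975 -> 91 -> 416 -> 390
9: -
10: -
11: -
12: -

5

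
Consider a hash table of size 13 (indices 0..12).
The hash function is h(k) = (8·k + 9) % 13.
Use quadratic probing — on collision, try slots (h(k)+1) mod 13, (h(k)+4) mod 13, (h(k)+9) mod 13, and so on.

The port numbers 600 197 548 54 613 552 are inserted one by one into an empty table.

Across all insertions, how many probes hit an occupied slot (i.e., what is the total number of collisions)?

600: h=12 => slot 12
197: h=12, probe 12,0 => slot 0
548: h=12, probe 12,0,3 => slot 3
54: h=12, probe 12,0,3,8 => slot 8
613: h=12, probe 12,0,3,8,2 => slot 2
552: h=5 => slot 5
Table: [197, —, 613, 548, —, 552, —, —, 54, —, —, —, 600]

10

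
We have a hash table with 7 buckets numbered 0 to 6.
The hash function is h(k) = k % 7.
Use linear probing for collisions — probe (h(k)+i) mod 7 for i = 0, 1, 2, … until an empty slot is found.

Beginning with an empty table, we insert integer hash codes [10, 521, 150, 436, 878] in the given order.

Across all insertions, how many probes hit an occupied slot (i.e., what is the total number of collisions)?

6

Insert 10: h=3, slot 3 empty → index 3.
Insert 521: h=3, slot 3 occupied → index 4.
Insert 150: h=3, slots 3,4 occupied → index 5.
Insert 436: h=2, slot 2 empty → index 2.
Insert 878: h=3, slots 3,4,5 occupied → index 6.
Table: [∅, ∅, 436, 10, 521, 150, 878]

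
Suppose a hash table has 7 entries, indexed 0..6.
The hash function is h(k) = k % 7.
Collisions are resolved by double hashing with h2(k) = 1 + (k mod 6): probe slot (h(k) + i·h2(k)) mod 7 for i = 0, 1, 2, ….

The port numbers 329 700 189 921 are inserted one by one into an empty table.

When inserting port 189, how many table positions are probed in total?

2

329: h=0 -> slot 0
700: h=0, h2=5, probe 0,5 -> slot 5
189: h=0, h2=4, probe 0,4 -> slot 4
921: h=4, h2=4, probe 4,1 -> slot 1
Table: [329, 921, _, _, 189, 700, _]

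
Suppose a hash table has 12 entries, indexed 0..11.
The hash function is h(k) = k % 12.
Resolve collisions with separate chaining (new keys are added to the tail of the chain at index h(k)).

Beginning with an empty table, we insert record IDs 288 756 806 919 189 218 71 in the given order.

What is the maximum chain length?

Insert 288: h=0, bucket 0 empty → new chain.
Insert 756: h=0, bucket 0 nonempty → append to chain.
Insert 806: h=2, bucket 2 empty → new chain.
Insert 919: h=7, bucket 7 empty → new chain.
Insert 189: h=9, bucket 9 empty → new chain.
Insert 218: h=2, bucket 2 nonempty → append to chain.
Insert 71: h=11, bucket 11 empty → new chain.
Final buckets:
0: 288 -> 756
1: _
2: 806 -> 218
3: _
4: _
5: _
6: _
7: 919
8: _
9: 189
10: _
11: 71

2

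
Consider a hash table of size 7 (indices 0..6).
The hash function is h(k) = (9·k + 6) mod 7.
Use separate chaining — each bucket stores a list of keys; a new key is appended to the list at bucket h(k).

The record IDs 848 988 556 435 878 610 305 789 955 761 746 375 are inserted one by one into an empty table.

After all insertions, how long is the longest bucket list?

Insert 848: h=1, bucket 1 empty → new chain.
Insert 988: h=1, bucket 1 nonempty → append to chain.
Insert 556: h=5, bucket 5 empty → new chain.
Insert 435: h=1, bucket 1 nonempty → append to chain.
Insert 878: h=5, bucket 5 nonempty → append to chain.
Insert 610: h=1, bucket 1 nonempty → append to chain.
Insert 305: h=0, bucket 0 empty → new chain.
Insert 789: h=2, bucket 2 empty → new chain.
Insert 955: h=5, bucket 5 nonempty → append to chain.
Insert 761: h=2, bucket 2 nonempty → append to chain.
Insert 746: h=0, bucket 0 nonempty → append to chain.
Insert 375: h=0, bucket 0 nonempty → append to chain.
Final buckets:
0: 305 -> 746 -> 375
1: 848 -> 988 -> 435 -> 610
2: 789 -> 761
3: -
4: -
5: 556 -> 878 -> 955
6: -

4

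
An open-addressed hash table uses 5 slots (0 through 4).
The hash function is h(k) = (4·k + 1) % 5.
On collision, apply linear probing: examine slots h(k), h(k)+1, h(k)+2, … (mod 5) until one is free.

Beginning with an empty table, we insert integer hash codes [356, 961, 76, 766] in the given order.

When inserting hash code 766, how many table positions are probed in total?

4

Insert 356: h=0, slot 0 empty → index 0.
Insert 961: h=0, slot 0 occupied → index 1.
Insert 76: h=0, slots 0,1 occupied → index 2.
Insert 766: h=0, slots 0,1,2 occupied → index 3.
Table: [356, 961, 76, 766, —]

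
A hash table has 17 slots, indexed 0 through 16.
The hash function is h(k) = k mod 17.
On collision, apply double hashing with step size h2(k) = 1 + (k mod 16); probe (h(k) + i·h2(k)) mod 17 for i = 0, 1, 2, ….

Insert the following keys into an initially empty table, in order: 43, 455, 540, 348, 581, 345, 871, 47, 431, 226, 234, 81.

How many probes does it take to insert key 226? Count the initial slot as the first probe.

Insert 43: h=9, slot 9 empty → index 9.
Insert 455: h=13, slot 13 empty → index 13.
Insert 540: h=13, h2=13, slots 13,9 occupied → index 5.
Insert 348: h=8, slot 8 empty → index 8.
Insert 581: h=3, slot 3 empty → index 3.
Insert 345: h=5, h2=10, slot 5 occupied → index 15.
Insert 871: h=4, slot 4 empty → index 4.
Insert 47: h=13, h2=16, slot 13 occupied → index 12.
Insert 431: h=6, slot 6 empty → index 6.
Insert 226: h=5, h2=3, slots 5,8 occupied → index 11.
Insert 234: h=13, h2=11, slot 13 occupied → index 7.
Insert 81: h=13, h2=2, slots 13,15 occupied → index 0.
Table: [81, _, _, 581, 871, 540, 431, 234, 348, 43, _, 226, 47, 455, _, 345, _]

3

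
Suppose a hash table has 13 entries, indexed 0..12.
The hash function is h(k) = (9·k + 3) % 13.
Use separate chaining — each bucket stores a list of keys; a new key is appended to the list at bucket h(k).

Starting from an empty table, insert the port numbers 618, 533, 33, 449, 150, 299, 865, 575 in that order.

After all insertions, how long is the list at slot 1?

5

Insert 618: h=1, bucket 1 empty -> new chain.
Insert 533: h=3, bucket 3 empty -> new chain.
Insert 33: h=1, bucket 1 nonempty -> append to chain.
Insert 449: h=1, bucket 1 nonempty -> append to chain.
Insert 150: h=1, bucket 1 nonempty -> append to chain.
Insert 299: h=3, bucket 3 nonempty -> append to chain.
Insert 865: h=1, bucket 1 nonempty -> append to chain.
Insert 575: h=4, bucket 4 empty -> new chain.
Final buckets:
0: —
1: 618 -> 33 -> 449 -> 150 -> 865
2: —
3: 533 -> 299
4: 575
5: —
6: —
7: —
8: —
9: —
10: —
11: —
12: —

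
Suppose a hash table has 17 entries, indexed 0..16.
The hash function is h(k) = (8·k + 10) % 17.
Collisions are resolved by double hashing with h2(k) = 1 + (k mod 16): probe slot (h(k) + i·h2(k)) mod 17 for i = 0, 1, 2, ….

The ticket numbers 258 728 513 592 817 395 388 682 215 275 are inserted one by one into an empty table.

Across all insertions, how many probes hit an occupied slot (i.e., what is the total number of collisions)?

10

258: h=0 => slot 0
728: h=3 => slot 3
513: h=0, h2=2, probe 0,2 => slot 2
592: h=3, h2=1, probe 3,4 => slot 4
817: h=1 => slot 1
395: h=8 => slot 8
388: h=3, h2=5, probe 3,8,13 => slot 13
682: h=9 => slot 9
215: h=13, h2=8, probe 13,4,12 => slot 12
275: h=0, h2=4, probe 0,4,8,12,16 => slot 16
Table: [258, 817, 513, 728, 592, -, -, -, 395, 682, -, -, 215, 388, -, -, 275]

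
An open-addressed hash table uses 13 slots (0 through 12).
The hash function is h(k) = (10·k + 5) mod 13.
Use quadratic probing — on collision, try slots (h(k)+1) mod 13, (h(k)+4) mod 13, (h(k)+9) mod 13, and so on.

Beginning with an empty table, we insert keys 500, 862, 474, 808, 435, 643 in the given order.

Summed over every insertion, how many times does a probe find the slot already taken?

500: h=0 -> slot 0
862: h=6 -> slot 6
474: h=0, probe 0,1 -> slot 1
808: h=12 -> slot 12
435: h=0, probe 0,1,4 -> slot 4
643: h=0, probe 0,1,4,9 -> slot 9
Table: [500, 474, —, —, 435, —, 862, —, —, 643, —, —, 808]

6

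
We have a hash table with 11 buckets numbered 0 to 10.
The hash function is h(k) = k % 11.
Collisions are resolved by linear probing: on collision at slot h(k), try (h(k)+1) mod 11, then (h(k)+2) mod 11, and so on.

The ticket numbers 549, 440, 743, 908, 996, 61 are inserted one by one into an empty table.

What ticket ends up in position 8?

996

Insert 549: h=10, slot 10 empty → index 10.
Insert 440: h=0, slot 0 empty → index 0.
Insert 743: h=6, slot 6 empty → index 6.
Insert 908: h=6, slot 6 occupied → index 7.
Insert 996: h=6, slots 6,7 occupied → index 8.
Insert 61: h=6, slots 6,7,8 occupied → index 9.
Table: [440, ∅, ∅, ∅, ∅, ∅, 743, 908, 996, 61, 549]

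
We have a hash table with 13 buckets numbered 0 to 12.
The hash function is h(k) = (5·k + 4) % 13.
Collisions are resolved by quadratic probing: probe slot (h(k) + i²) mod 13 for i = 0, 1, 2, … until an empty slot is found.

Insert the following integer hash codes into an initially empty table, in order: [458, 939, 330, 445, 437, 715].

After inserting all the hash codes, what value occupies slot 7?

939

Insert 458: h=6, slot 6 empty => index 6.
Insert 939: h=6, slot 6 occupied => index 7.
Insert 330: h=3, slot 3 empty => index 3.
Insert 445: h=6, slots 6,7 occupied => index 10.
Insert 437: h=5, slot 5 empty => index 5.
Insert 715: h=4, slot 4 empty => index 4.
Table: [-, -, -, 330, 715, 437, 458, 939, -, -, 445, -, -]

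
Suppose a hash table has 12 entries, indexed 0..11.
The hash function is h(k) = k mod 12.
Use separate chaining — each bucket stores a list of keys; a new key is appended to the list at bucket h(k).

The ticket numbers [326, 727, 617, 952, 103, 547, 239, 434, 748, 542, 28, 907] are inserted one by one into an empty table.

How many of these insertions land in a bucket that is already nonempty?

7

326 -> bucket 2
727 -> bucket 7
617 -> bucket 5
952 -> bucket 4
103 -> bucket 7 (collision)
547 -> bucket 7 (collision)
239 -> bucket 11
434 -> bucket 2 (collision)
748 -> bucket 4 (collision)
542 -> bucket 2 (collision)
28 -> bucket 4 (collision)
907 -> bucket 7 (collision)
Final buckets:
0: .
1: .
2: 326 -> 434 -> 542
3: .
4: 952 -> 748 -> 28
5: 617
6: .
7: 727 -> 103 -> 547 -> 907
8: .
9: .
10: .
11: 239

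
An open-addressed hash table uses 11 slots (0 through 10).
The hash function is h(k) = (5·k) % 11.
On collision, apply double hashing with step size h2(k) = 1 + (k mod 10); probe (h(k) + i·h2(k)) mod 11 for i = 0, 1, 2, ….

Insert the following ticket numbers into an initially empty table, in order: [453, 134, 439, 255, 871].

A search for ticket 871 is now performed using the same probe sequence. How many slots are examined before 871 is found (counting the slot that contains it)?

453: h=10 -> slot 10
134: h=10, h2=5, probe 10,4 -> slot 4
439: h=6 -> slot 6
255: h=10, h2=6, probe 10,5 -> slot 5
871: h=10, h2=2, probe 10,1 -> slot 1
Table: [—, 871, —, —, 134, 255, 439, —, —, —, 453]
Lookup 871: h=10, h2=2, probe 10,1 → found at 1.

2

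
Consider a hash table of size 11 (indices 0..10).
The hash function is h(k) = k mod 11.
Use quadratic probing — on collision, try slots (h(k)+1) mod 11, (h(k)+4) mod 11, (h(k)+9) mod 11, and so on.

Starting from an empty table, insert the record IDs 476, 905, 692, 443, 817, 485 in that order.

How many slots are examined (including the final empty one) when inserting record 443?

3

Insert 476: h=3, slot 3 empty -> index 3.
Insert 905: h=3, slot 3 occupied -> index 4.
Insert 692: h=10, slot 10 empty -> index 10.
Insert 443: h=3, slots 3,4 occupied -> index 7.
Insert 817: h=3, slots 3,4,7 occupied -> index 1.
Insert 485: h=1, slot 1 occupied -> index 2.
Table: [-, 817, 485, 476, 905, -, -, 443, -, -, 692]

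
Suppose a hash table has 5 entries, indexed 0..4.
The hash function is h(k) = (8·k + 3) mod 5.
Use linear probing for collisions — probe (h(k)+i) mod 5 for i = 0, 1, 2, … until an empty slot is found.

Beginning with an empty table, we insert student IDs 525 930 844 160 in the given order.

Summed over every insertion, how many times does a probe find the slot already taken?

Insert 525: h=3, slot 3 empty -> index 3.
Insert 930: h=3, slot 3 occupied -> index 4.
Insert 844: h=0, slot 0 empty -> index 0.
Insert 160: h=3, slots 3,4,0 occupied -> index 1.
Table: [844, 160, ., 525, 930]

4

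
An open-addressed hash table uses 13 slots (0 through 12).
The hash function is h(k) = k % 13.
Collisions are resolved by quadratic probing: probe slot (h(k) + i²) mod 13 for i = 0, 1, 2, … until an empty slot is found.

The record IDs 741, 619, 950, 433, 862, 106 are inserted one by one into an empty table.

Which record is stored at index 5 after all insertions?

862

741 hashes to 0; slot 0 is free -> place at 0.
619 hashes to 8; slot 8 is free -> place at 8.
950 hashes to 1; slot 1 is free -> place at 1.
433 hashes to 4; slot 4 is free -> place at 4.
862 hashes to 4; 4 taken -> place at 5.
106 hashes to 2; slot 2 is free -> place at 2.
Table: [741, 950, 106, ., 433, 862, ., ., 619, ., ., ., .]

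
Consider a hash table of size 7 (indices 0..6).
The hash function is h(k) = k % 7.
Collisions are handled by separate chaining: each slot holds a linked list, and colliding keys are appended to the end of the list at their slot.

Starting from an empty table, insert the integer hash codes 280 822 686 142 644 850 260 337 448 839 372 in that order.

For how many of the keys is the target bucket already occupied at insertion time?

6

280 -> bucket 0
822 -> bucket 3
686 -> bucket 0 (collision)
142 -> bucket 2
644 -> bucket 0 (collision)
850 -> bucket 3 (collision)
260 -> bucket 1
337 -> bucket 1 (collision)
448 -> bucket 0 (collision)
839 -> bucket 6
372 -> bucket 1 (collision)
Final buckets:
0: 280 -> 686 -> 644 -> 448
1: 260 -> 337 -> 372
2: 142
3: 822 -> 850
4: .
5: .
6: 839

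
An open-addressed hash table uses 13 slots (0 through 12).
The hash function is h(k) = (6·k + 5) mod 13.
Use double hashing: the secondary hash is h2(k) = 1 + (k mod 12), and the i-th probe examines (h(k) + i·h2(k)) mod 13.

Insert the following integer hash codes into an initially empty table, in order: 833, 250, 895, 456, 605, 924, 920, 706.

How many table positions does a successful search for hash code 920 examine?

833: h=11 => slot 11
250: h=10 => slot 10
895: h=6 => slot 6
456: h=11, h2=1, probe 11,12 => slot 12
605: h=8 => slot 8
924: h=11, h2=1, probe 11,12,0 => slot 0
920: h=0, h2=9, probe 0,9 => slot 9
706: h=3 => slot 3
Table: [924, ., ., 706, ., ., 895, ., 605, 920, 250, 833, 456]
Lookup 920: h=0, h2=9, probe 0,9 → found at 9.

2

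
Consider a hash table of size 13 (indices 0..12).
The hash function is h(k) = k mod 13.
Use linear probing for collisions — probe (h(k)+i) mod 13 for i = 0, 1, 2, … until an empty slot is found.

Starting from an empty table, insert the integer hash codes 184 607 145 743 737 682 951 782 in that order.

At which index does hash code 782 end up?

Insert 184: h=2, slot 2 empty => index 2.
Insert 607: h=9, slot 9 empty => index 9.
Insert 145: h=2, slot 2 occupied => index 3.
Insert 743: h=2, slots 2,3 occupied => index 4.
Insert 737: h=9, slot 9 occupied => index 10.
Insert 682: h=6, slot 6 empty => index 6.
Insert 951: h=2, slots 2,3,4 occupied => index 5.
Insert 782: h=2, slots 2,3,4,5,6 occupied => index 7.
Table: [., ., 184, 145, 743, 951, 682, 782, ., 607, 737, ., .]

7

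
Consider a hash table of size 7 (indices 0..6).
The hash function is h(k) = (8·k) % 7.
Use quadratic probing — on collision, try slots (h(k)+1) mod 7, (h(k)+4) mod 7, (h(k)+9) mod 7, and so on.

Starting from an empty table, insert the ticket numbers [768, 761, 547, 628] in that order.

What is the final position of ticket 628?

Insert 768: h=5, slot 5 empty → index 5.
Insert 761: h=5, slot 5 occupied → index 6.
Insert 547: h=1, slot 1 empty → index 1.
Insert 628: h=5, slots 5,6 occupied → index 2.
Table: [-, 547, 628, -, -, 768, 761]

2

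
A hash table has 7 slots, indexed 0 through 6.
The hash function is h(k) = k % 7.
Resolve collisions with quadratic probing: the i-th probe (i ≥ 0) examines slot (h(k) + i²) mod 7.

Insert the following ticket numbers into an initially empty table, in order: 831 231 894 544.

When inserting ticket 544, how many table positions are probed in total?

3

831: h=5 -> slot 5
231: h=0 -> slot 0
894: h=5, probe 5,6 -> slot 6
544: h=5, probe 5,6,2 -> slot 2
Table: [231, ., 544, ., ., 831, 894]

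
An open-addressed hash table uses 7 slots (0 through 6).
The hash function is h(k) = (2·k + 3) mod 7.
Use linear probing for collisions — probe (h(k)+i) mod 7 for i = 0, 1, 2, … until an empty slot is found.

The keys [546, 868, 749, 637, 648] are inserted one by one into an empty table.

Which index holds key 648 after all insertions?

0

Insert 546: h=3, slot 3 empty -> index 3.
Insert 868: h=3, slot 3 occupied -> index 4.
Insert 749: h=3, slots 3,4 occupied -> index 5.
Insert 637: h=3, slots 3,4,5 occupied -> index 6.
Insert 648: h=4, slots 4,5,6 occupied -> index 0.
Table: [648, -, -, 546, 868, 749, 637]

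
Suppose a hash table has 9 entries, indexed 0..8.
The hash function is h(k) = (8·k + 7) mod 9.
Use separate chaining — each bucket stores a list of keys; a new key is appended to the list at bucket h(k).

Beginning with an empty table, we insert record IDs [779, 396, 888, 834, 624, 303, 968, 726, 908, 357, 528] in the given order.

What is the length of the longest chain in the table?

Insert 779: h=2, bucket 2 empty → new chain.
Insert 396: h=7, bucket 7 empty → new chain.
Insert 888: h=1, bucket 1 empty → new chain.
Insert 834: h=1, bucket 1 nonempty → append to chain.
Insert 624: h=4, bucket 4 empty → new chain.
Insert 303: h=1, bucket 1 nonempty → append to chain.
Insert 968: h=2, bucket 2 nonempty → append to chain.
Insert 726: h=1, bucket 1 nonempty → append to chain.
Insert 908: h=8, bucket 8 empty → new chain.
Insert 357: h=1, bucket 1 nonempty → append to chain.
Insert 528: h=1, bucket 1 nonempty → append to chain.
Final buckets:
0: -
1: 888 -> 834 -> 303 -> 726 -> 357 -> 528
2: 779 -> 968
3: -
4: 624
5: -
6: -
7: 396
8: 908

6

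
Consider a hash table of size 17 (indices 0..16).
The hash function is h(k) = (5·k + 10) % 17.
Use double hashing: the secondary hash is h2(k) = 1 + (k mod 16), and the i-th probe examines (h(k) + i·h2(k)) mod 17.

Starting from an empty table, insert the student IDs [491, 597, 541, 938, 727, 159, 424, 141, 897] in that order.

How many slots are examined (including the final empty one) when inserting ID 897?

Insert 491: h=0, slot 0 empty -> index 0.
Insert 597: h=3, slot 3 empty -> index 3.
Insert 541: h=12, slot 12 empty -> index 12.
Insert 938: h=8, slot 8 empty -> index 8.
Insert 727: h=7, slot 7 empty -> index 7.
Insert 159: h=6, slot 6 empty -> index 6.
Insert 424: h=5, slot 5 empty -> index 5.
Insert 141: h=1, slot 1 empty -> index 1.
Insert 897: h=7, h2=2, slot 7 occupied -> index 9.
Table: [491, 141, -, 597, -, 424, 159, 727, 938, 897, -, -, 541, -, -, -, -]

2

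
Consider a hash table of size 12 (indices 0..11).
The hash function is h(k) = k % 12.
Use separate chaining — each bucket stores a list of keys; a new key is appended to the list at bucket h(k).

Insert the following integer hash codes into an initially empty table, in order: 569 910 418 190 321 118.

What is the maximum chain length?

569 → bucket 5
910 → bucket 10
418 → bucket 10 (collision)
190 → bucket 10 (collision)
321 → bucket 9
118 → bucket 10 (collision)
Final buckets:
0: _
1: _
2: _
3: _
4: _
5: 569
6: _
7: _
8: _
9: 321
10: 910 -> 418 -> 190 -> 118
11: _

4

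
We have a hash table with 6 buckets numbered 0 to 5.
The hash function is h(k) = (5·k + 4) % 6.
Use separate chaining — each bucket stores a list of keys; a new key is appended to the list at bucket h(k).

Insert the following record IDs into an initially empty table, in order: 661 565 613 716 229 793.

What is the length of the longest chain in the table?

5

661 -> bucket 3
565 -> bucket 3 (collision)
613 -> bucket 3 (collision)
716 -> bucket 2
229 -> bucket 3 (collision)
793 -> bucket 3 (collision)
Final buckets:
0: _
1: _
2: 716
3: 661 -> 565 -> 613 -> 229 -> 793
4: _
5: _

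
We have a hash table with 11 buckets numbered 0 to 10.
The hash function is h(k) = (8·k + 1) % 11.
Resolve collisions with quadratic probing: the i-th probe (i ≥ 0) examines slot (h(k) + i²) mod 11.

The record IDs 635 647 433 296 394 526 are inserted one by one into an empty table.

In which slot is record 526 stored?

5

Insert 635: h=10, slot 10 empty => index 10.
Insert 647: h=7, slot 7 empty => index 7.
Insert 433: h=0, slot 0 empty => index 0.
Insert 296: h=4, slot 4 empty => index 4.
Insert 394: h=7, slot 7 occupied => index 8.
Insert 526: h=7, slots 7,8,0 occupied => index 5.
Table: [433, _, _, _, 296, 526, _, 647, 394, _, 635]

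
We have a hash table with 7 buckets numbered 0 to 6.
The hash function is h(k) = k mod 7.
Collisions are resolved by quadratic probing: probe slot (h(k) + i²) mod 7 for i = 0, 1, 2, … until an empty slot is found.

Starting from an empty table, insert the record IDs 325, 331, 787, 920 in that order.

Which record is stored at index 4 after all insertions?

787

325 hashes to 3; slot 3 is free -> place at 3.
331 hashes to 2; slot 2 is free -> place at 2.
787 hashes to 3; 3 taken -> place at 4.
920 hashes to 3; 3,4 taken -> place at 0.
Table: [920, _, 331, 325, 787, _, _]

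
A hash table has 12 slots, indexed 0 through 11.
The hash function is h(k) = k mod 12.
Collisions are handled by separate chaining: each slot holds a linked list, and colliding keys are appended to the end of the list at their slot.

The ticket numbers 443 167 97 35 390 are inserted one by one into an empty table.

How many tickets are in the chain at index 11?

Insert 443: h=11, bucket 11 empty → new chain.
Insert 167: h=11, bucket 11 nonempty → append to chain.
Insert 97: h=1, bucket 1 empty → new chain.
Insert 35: h=11, bucket 11 nonempty → append to chain.
Insert 390: h=6, bucket 6 empty → new chain.
Final buckets:
0: —
1: 97
2: —
3: —
4: —
5: —
6: 390
7: —
8: —
9: —
10: —
11: 443 -> 167 -> 35

3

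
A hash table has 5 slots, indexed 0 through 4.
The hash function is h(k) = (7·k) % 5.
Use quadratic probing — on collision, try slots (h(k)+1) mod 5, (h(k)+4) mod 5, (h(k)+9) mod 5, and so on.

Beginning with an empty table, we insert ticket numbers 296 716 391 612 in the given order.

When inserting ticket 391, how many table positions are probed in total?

3

296 hashes to 2; slot 2 is free => place at 2.
716 hashes to 2; 2 taken => place at 3.
391 hashes to 2; 2,3 taken => place at 1.
612 hashes to 4; slot 4 is free => place at 4.
Table: [-, 391, 296, 716, 612]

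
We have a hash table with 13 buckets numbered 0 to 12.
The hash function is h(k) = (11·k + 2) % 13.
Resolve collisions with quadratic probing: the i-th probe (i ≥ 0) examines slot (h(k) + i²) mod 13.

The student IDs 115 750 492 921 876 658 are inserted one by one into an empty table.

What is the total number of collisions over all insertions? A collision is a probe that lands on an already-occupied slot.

4

Insert 115: h=6, slot 6 empty -> index 6.
Insert 750: h=10, slot 10 empty -> index 10.
Insert 492: h=6, slot 6 occupied -> index 7.
Insert 921: h=6, slots 6,7,10 occupied -> index 2.
Insert 876: h=5, slot 5 empty -> index 5.
Insert 658: h=12, slot 12 empty -> index 12.
Table: [—, —, 921, —, —, 876, 115, 492, —, —, 750, —, 658]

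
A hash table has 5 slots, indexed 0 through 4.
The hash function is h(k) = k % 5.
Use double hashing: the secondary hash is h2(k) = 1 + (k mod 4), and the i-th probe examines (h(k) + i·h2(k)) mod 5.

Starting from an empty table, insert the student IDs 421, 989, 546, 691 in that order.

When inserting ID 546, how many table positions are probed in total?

421 hashes to 1; slot 1 is free → place at 1.
989 hashes to 4; slot 4 is free → place at 4.
546 hashes to 1, h2=3; 1,4 taken → place at 2.
691 hashes to 1, h2=4; 1 taken → place at 0.
Table: [691, 421, 546, —, 989]

3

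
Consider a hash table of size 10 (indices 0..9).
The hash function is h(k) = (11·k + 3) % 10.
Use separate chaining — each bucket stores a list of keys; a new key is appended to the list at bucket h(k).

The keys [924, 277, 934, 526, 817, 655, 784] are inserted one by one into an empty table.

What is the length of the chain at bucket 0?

2

924 → bucket 7
277 → bucket 0
934 → bucket 7 (collision)
526 → bucket 9
817 → bucket 0 (collision)
655 → bucket 8
784 → bucket 7 (collision)
Final buckets:
0: 277 -> 817
1: .
2: .
3: .
4: .
5: .
6: .
7: 924 -> 934 -> 784
8: 655
9: 526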